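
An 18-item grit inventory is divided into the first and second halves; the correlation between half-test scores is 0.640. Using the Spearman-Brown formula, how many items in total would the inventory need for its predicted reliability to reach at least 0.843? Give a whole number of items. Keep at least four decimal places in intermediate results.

Corrected full-test reliability: r_full = 2 × 0.640 / (1 + 0.640) ≈ 0.7805
n = r_tgt(1 − r_full) / [r_full(1 − r_tgt)] = 0.843 × 0.2195 / (0.7805 × 0.157) ≈ 1.5100
Required items = 1.5100 × 18 = 27.18, so 28 items.

28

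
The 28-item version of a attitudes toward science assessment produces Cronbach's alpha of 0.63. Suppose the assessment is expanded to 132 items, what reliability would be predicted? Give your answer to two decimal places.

The new length is 132/28 = 4.7143 times the old.
By Spearman-Brown, r_new = n r / (1 + (n − 1) r).
r_new = (4.7143 × 0.63) / (1 + (4.7143 − 1) × 0.63)
     = 2.9700 / 3.3400 = 0.8892

0.89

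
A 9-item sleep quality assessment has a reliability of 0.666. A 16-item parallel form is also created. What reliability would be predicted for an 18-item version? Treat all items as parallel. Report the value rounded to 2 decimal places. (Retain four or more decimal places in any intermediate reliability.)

0.80

The 16-item form is not needed; work directly from the 9-item form with n = 18/9 = 2.0000.
r_{18} = n·r / (1 + (n − 1)·r) = 1.3320 / 1.6660 ≈ 0.7995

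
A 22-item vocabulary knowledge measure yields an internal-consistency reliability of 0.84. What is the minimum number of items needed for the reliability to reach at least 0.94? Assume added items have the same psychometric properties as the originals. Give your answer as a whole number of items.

66

Rearranging the Spearman-Brown formula for n,
n = r_target (1 − r_old) / [ r_old (1 − r_target) ]
n = 0.94 × (1 − 0.84) / [ 0.84 × (1 − 0.94) ]
n = 0.1504 / 0.0504 ≈ 2.9841
Items needed = n × 22 = 2.9841 × 22 ≈ 65.65 → round up to 66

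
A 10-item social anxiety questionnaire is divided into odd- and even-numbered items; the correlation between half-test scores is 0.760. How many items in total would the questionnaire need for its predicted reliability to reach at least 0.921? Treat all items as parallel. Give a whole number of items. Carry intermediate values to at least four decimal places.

19

Corrected full-test reliability: r_full = 2 × 0.760 / (1 + 0.760) ≈ 0.8636
Solve Spearman-Brown for n: n = 0.921(1 − 0.8636) / [0.8636(1 − 0.921)] = 1.8413
Items = 1.8413 × 10 ≈ 18.41 → 19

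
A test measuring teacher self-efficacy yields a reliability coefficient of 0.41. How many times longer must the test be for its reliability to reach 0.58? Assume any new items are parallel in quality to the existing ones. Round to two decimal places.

Spearman-Brown solved for the length factor n:
n = r*(1 − r) / [ r (1 − r*) ]
n = 0.58 × (1 − 0.41) / [ 0.41 × (1 − 0.58) ]
  = 0.3422 / 0.1722 = 1.9872

1.99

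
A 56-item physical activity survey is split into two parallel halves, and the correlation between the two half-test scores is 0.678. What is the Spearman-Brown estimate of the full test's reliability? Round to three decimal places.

0.808

Each half is half the length of the full test, so the full test is n = 2 times a half.
r_full = 2r_hh / (1 + r_hh) = 2 × 0.678 / (1 + 0.678)
       = 1.3560 / 1.6780 = 0.8081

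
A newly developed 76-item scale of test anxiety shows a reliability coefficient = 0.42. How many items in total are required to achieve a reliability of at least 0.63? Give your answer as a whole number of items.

179

Spearman-Brown solved for the length factor n:
n = r*(1 − r) / [ r (1 − r*) ]
n = 0.63 × (1 − 0.42) / [ 0.42 × (1 − 0.63) ]
  = 0.3654 / 0.1554 = 2.3514
2.3514 × 76 = 178.71 → 179 items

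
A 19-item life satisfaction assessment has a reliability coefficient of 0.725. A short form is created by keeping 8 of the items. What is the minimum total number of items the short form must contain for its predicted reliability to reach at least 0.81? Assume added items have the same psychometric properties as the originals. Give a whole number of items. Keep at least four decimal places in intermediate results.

Short-form reliability: n = 8/19 = 0.4211; r_8 = n·r/(1+(n−1)r) ≈ 0.5261
Then solve for n' with r_old = 0.5261, r_target = 0.81: n' = 0.81(1 − 0.5261)/[0.5261(1 − 0.81)] = 3.8402
Total items = 3.8402 × 8 = 30.72, rounded up to 31.

31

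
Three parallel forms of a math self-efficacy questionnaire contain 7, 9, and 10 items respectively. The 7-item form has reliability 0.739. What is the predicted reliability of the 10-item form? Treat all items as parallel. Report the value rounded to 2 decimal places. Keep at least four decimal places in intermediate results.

The 9-item form is not needed; work directly from the 7-item form with n = 10/7 = 1.4286.
r_{10} = n·r / (1 + (n − 1)·r) = 1.0557 / 1.3167 ≈ 0.8018

0.80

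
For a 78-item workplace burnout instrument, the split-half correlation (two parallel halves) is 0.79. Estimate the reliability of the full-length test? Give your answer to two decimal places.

Apply the Spearman-Brown correction with n = 2:
r_full = 2(0.79) / (1 + 0.79)
       = 1.5800 / 1.7900 = 0.8827

0.88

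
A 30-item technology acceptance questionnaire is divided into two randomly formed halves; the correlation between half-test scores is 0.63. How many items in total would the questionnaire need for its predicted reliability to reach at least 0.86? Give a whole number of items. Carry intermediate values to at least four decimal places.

55

Corrected full-test reliability: r_full = 2 × 0.63 / (1 + 0.63) ≈ 0.7730
n = r_tgt(1 − r_full) / [r_full(1 − r_tgt)] = 0.86 × 0.2270 / (0.7730 × 0.14) ≈ 1.8039
Items = 1.8039 × 30 ≈ 54.12 → 55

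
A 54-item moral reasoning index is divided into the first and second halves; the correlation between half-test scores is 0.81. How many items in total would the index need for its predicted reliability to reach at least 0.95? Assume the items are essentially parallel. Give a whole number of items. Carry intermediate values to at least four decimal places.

121

Corrected full-test reliability: r_full = 2 × 0.81 / (1 + 0.81) ≈ 0.8950
Solve Spearman-Brown for n: n = 0.95(1 − 0.8950) / [0.8950(1 − 0.95)] = 2.2291
Required items = 2.2291 × 54 = 120.37, so 121 items.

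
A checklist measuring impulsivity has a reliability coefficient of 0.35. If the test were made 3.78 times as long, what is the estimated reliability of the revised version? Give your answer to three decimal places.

Apply the Spearman-Brown prophecy formula, r' = nr / [1 + (n − 1)r]:
r_new = 3.78·0.35 / [1 + (3.78 − 1)·0.35]
r_new = 1.3230 / 1.9730 ≈ 0.6706

0.671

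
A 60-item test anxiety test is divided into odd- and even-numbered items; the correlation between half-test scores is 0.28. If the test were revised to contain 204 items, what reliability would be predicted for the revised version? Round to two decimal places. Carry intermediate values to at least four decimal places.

0.73

Full-test reliability from the split-half r: r_full = 2(0.28)/(1 + 0.28) = 0.4375
Then adjust to 204 items: n = 204/60 = 3.4000
r_new = n·r_full / (1 + (n − 1)·r_full) = 1.4875 / 2.0500 ≈ 0.7256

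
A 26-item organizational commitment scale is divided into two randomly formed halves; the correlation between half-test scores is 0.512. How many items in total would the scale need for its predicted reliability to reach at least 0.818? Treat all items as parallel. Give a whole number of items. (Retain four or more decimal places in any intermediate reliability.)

56

r_full = 2(0.512)/(1 + 0.512) = 0.6772
Solve Spearman-Brown for n: n = 0.818(1 − 0.6772) / [0.6772(1 − 0.818)] = 2.1424
Required items = 2.1424 × 26 = 55.70, so 56 items.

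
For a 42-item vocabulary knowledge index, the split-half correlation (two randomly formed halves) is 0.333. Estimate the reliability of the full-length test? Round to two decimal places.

0.50

Apply the Spearman-Brown correction with n = 2:
r_full = 2(0.333) / (1 + 0.333)
       = 0.6660 / 1.3330 = 0.4996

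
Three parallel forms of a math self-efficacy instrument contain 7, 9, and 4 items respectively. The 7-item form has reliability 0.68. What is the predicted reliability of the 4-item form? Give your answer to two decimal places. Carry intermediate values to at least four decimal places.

0.55

The 9-item form is not needed; work directly from the 7-item form with n = 4/7 = 0.5714.
r_{4} = n·r / (1 + (n − 1)·r) = 0.3886 / 0.7086 ≈ 0.5484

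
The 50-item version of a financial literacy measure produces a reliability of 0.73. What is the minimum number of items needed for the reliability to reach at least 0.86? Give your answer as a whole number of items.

n = 0.86(1 − 0.73) / [0.73(1 − 0.86)]
  = 0.2322 / 0.1022 = 2.2720
Items needed = n × 50 = 2.2720 × 50 ≈ 113.60 → round up to 114

114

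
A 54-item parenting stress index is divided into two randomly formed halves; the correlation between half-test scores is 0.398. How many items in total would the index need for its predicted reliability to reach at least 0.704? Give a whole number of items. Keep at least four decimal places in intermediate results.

98

r_full = 2(0.398)/(1 + 0.398) = 0.5694
n = r_tgt(1 − r_full) / [r_full(1 − r_tgt)] = 0.704 × 0.4306 / (0.5694 × 0.296) ≈ 1.7986
Items = 1.7986 × 54 ≈ 97.12 → 98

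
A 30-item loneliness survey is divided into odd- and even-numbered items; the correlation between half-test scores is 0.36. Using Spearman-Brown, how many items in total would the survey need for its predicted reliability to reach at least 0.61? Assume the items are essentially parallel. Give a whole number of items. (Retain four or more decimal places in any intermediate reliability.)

r_full = 2(0.36)/(1 + 0.36) = 0.5294
Solve Spearman-Brown for n: n = 0.61(1 − 0.5294) / [0.5294(1 − 0.61)] = 1.3904
Required items = 1.3904 × 30 = 41.71, so 42 items.

42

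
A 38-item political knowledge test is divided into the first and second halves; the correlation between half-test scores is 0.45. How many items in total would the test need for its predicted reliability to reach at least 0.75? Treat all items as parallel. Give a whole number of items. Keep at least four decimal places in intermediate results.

70

r_full = 2(0.45)/(1 + 0.45) = 0.6207
n = r_tgt(1 − r_full) / [r_full(1 − r_tgt)] = 0.75 × 0.3793 / (0.6207 × 0.25) ≈ 1.8333
Required items = 1.8333 × 38 = 69.67, so 70 items.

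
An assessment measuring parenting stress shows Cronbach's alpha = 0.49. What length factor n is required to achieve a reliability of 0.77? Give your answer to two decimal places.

3.48

n = 0.77(1 − 0.49) / [0.49(1 − 0.77)]
n = 0.3927 / 0.1127 ≈ 3.4845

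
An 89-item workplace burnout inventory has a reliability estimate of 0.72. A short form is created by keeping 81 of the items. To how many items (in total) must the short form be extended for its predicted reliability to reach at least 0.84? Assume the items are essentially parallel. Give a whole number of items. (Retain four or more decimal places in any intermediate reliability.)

Short-form reliability: n = 81/89 = 0.9101; r_81 = n·r/(1+(n−1)r) ≈ 0.7006
Length factor from the short form to reach 0.84: n' = 0.84(1 − 0.7006) / [0.7006(1 − 0.84)] ≈ 2.2436
Total items = 2.2436 × 81 = 181.73, rounded up to 182.

182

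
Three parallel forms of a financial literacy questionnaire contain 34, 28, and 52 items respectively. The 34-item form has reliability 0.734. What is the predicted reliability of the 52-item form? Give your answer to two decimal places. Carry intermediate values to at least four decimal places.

0.81

Only the ratio of lengths matters: n = 52/34 = 1.5294
r_{52} = n·r / (1 + (n − 1)·r) = 1.1226 / 1.3886 ≈ 0.8084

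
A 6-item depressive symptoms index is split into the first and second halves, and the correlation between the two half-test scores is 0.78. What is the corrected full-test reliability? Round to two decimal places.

0.88

r_full = 2r_hh / (1 + r_hh) = 2 × 0.78 / (1 + 0.78)
r_full = 1.5600 / 1.7800 ≈ 0.8764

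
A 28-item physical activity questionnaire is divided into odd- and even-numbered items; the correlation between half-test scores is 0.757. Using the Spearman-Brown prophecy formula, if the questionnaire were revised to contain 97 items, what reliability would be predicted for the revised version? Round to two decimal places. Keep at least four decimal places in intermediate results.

Full-test reliability from the split-half r: r_full = 2(0.757)/(1 + 0.757) = 0.8617
Then adjust to 97 items: n = 97/28 = 3.4643
r_new = n·r_full / (1 + (n − 1)·r_full) = 2.9852 / 3.1235 ≈ 0.9557

0.96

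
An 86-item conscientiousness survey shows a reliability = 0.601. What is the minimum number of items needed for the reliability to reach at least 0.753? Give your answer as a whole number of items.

175

Rearranging the Spearman-Brown formula for n,
n = r_target (1 − r_old) / [ r_old (1 − r_target) ]
n = 0.753 × (1 − 0.601) / [ 0.601 × (1 − 0.753) ]
n = 0.300447 / 0.148447 ≈ 2.0239
2.0239 × 86 = 174.06 → 175 items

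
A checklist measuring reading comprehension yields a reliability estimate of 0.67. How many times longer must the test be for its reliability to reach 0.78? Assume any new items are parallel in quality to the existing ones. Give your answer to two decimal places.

Spearman-Brown solved for the length factor n:
n = r_target (1 − r_old) / [ r_old (1 − r_target) ]
n = [0.78 × 0.33] / [0.67 × 0.22]
  = 0.2574 / 0.1474 = 1.7463

1.75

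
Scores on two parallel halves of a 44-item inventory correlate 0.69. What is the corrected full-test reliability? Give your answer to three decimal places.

0.817

r_full = 2(0.69) / (1 + 0.69)
       = 1.3800 / 1.6900 = 0.8166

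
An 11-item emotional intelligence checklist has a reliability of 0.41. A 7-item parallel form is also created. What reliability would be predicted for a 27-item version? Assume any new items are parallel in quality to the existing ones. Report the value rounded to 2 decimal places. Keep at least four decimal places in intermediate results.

Only the ratio of lengths matters: n = 27/11 = 2.4545
r_{27} = n·r / (1 + (n − 1)·r) = 1.0063 / 1.5963 ≈ 0.6304

0.63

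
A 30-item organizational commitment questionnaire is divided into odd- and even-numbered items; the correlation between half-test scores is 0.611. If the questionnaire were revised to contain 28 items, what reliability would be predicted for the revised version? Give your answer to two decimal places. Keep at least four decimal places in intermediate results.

0.75

Spearman-Brown correction (n = 2): r_full = 2·0.611/(1 + 0.611) = 0.7585
Length factor from 30 to 28 items: n = 28/30 = 0.9333
r_new = n·r_full / (1 + (n − 1)·r_full) = 0.7079 / 0.9494 ≈ 0.7456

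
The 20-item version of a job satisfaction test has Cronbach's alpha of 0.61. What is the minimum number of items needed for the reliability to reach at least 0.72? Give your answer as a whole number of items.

n = [0.72 × 0.39] / [0.61 × 0.28]
  = 0.2808 / 0.1708 = 1.6440
So the test needs 1.6440 × 20 ≈ 32.88 items; rounding up, 33.

33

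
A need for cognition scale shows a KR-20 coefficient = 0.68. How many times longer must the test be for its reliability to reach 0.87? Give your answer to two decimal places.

3.15

n = 0.87 × (1 − 0.68) / [ 0.68 × (1 − 0.87) ]
  = 0.2784 / 0.0884 = 3.1493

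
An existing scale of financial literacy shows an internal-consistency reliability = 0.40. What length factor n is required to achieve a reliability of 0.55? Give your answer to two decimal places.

n = 0.55 × (1 − 0.40) / [ 0.40 × (1 − 0.55) ]
  = 0.3300 / 0.1800 = 1.8333

1.83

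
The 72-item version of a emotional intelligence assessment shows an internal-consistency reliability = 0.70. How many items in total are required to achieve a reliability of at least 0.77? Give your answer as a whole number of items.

104

n = 0.77 × (1 − 0.70) / [ 0.70 × (1 − 0.77) ]
n = 0.2310 / 0.1610 ≈ 1.4348
1.4348 × 72 = 103.31 → 104 items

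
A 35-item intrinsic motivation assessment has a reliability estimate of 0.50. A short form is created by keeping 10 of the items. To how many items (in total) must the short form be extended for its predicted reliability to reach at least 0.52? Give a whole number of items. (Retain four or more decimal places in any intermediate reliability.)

38

Short-form reliability: n = 10/35 = 0.2857; r_10 = n·r/(1+(n−1)r) ≈ 0.2222
Length factor from the short form to reach 0.52: n' = 0.52(1 − 0.2222) / [0.2222(1 − 0.52)] ≈ 3.7922
Total items = 3.7922 × 10 = 37.92, rounded up to 38.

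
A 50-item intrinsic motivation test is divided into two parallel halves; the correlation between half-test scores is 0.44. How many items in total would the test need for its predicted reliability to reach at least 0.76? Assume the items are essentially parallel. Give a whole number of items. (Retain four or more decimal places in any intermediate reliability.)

101

r_full = 2(0.44)/(1 + 0.44) = 0.6111
n = r_tgt(1 − r_full) / [r_full(1 − r_tgt)] = 0.76 × 0.3889 / (0.6111 × 0.24) ≈ 2.0152
Required items = 2.0152 × 50 = 100.76, so 101 items.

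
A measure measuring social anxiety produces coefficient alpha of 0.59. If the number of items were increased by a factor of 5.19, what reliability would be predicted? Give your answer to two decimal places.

0.88

By Spearman-Brown, r_new = n r / (1 + (n − 1) r).
r_new = (5.19 × 0.59) / (1 + (5.19 − 1) × 0.59)
     = 3.0621 / 3.4721 = 0.8819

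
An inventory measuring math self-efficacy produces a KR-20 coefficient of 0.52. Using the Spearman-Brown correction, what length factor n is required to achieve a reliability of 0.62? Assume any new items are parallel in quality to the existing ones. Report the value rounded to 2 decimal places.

1.51

n = 0.62(1 − 0.52) / [0.52(1 − 0.62)]
n = 0.2976 / 0.1976 ≈ 1.5061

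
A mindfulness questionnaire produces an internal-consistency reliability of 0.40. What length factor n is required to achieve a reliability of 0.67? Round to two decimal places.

3.05

Invert Spearman-Brown to solve for n:
n = r*(1 − r) / [ r (1 − r*) ]
n = 0.67 × (1 − 0.40) / [ 0.40 × (1 − 0.67) ]
n = 0.4020 / 0.1320 ≈ 3.0455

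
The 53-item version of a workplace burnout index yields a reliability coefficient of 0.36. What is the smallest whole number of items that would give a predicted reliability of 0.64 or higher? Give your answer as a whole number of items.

168

Spearman-Brown solved for the length factor n:
n = r_target (1 − r_old) / [ r_old (1 − r_target) ]
n = 0.64 × (1 − 0.36) / [ 0.36 × (1 − 0.64) ]
n = 0.4096 / 0.1296 ≈ 3.1605
3.1605 × 53 = 167.51 → 168 items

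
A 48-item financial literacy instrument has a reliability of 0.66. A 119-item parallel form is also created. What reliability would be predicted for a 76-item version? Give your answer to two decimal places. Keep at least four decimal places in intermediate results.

0.75

Only the ratio of lengths matters: n = 76/48 = 1.5833
r_{76} = n·r / (1 + (n − 1)·r) = 1.0450 / 1.3850 ≈ 0.7545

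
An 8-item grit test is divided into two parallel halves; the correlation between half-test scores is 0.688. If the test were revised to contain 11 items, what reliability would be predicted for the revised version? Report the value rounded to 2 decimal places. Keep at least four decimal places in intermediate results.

0.86

Spearman-Brown correction (n = 2): r_full = 2·0.688/(1 + 0.688) = 0.8152
Then adjust to 11 items: n = 11/8 = 1.3750
r_new = n·r_full / (1 + (n − 1)·r_full) = 1.1209 / 1.3057 ≈ 0.8585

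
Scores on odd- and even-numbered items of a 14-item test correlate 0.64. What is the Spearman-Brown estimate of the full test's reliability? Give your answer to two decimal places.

0.78

Apply the Spearman-Brown correction with n = 2:
r_full = 2r_hh / (1 + r_hh) = 2 × 0.64 / (1 + 0.64)
       = 1.2800 / 1.6400 = 0.7805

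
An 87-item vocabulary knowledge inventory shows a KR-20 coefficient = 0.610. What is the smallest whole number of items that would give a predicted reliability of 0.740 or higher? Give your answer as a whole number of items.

Rearranging the Spearman-Brown formula for n,
n = r_target (1 − r_old) / [ r_old (1 − r_target) ]
n = 0.740 × (1 − 0.610) / [ 0.610 × (1 − 0.740) ]
  = 0.288600 / 0.158600 = 1.8197
1.8197 × 87 = 158.31 → 159 items

159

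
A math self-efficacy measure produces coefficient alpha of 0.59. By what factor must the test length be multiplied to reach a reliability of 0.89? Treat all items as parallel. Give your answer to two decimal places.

5.62

Spearman-Brown solved for the length factor n:
n = r_target (1 − r_old) / [ r_old (1 − r_target) ]
n = [0.89 × 0.41] / [0.59 × 0.11]
  = 0.3649 / 0.0649 = 5.6225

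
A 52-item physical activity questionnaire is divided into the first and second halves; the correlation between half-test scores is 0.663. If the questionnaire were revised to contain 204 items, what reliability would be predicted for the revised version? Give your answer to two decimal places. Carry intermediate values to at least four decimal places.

First correct the split-half correlation to full-test reliability: r_full = 2 × 0.663 / (1 + 0.663) ≈ 0.7974
Then adjust to 204 items: n = 204/52 = 3.9231
r_new = n·r_full / (1 + (n − 1)·r_full) = 3.1283 / 3.3309 ≈ 0.9392

0.94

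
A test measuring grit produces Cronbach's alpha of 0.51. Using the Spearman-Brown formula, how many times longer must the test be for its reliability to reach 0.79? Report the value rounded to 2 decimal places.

n = 0.79 × (1 − 0.51) / [ 0.51 × (1 − 0.79) ]
n = 0.3871 / 0.1071 ≈ 3.6144

3.61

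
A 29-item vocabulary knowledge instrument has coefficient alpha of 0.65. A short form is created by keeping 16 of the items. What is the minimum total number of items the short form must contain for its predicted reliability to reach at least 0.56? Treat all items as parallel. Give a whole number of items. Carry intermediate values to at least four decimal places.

First, r for the 16-item form: n = 16/29 = 0.5517, so r_16 = 0.5517·0.65/(1 + (0.5517 − 1)·0.65) = 0.5061
Then solve for n' with r_old = 0.5061, r_target = 0.56: n' = 0.56(1 − 0.5061)/[0.5061(1 − 0.56)] = 1.2420
Items = 1.2420 × 16 ≈ 19.87 → 20

20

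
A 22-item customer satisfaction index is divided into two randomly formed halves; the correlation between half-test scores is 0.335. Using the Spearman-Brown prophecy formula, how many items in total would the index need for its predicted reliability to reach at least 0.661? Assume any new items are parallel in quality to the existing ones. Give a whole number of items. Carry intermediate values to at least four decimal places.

43

r_full = 2(0.335)/(1 + 0.335) = 0.5019
n = r_tgt(1 − r_full) / [r_full(1 − r_tgt)] = 0.661 × 0.4981 / (0.5019 × 0.339) ≈ 1.9351
Items = 1.9351 × 22 ≈ 42.57 → 43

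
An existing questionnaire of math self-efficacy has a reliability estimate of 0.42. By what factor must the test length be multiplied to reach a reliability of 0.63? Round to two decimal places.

2.35

n = [0.63 × 0.58] / [0.42 × 0.37]
n = 0.3654 / 0.1554 ≈ 2.3514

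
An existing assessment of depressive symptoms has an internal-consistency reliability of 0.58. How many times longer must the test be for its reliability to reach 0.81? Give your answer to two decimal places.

3.09

Invert Spearman-Brown to solve for n:
n = r_target (1 − r_old) / [ r_old (1 − r_target) ]
n = [0.81 × 0.42] / [0.58 × 0.19]
n = 0.3402 / 0.1102 ≈ 3.0871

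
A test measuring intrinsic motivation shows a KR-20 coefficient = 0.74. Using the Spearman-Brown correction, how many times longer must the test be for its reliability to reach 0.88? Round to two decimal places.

Spearman-Brown solved for the length factor n:
n = r*(1 − r) / [ r (1 − r*) ]
n = [0.88 × 0.26] / [0.74 × 0.12]
n = 0.2288 / 0.0888 ≈ 2.5766

2.58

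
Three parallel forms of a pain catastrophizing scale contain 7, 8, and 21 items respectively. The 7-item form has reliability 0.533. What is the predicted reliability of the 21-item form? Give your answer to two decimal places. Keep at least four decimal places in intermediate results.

0.77

Only the ratio of lengths matters: n = 21/7 = 3.0000
r_{21} = n·r / (1 + (n − 1)·r) = 1.5990 / 2.0660 ≈ 0.7740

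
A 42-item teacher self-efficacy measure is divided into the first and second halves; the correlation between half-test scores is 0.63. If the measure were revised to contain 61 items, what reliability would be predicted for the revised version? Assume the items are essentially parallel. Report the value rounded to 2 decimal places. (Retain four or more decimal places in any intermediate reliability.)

0.83

First correct the split-half correlation to full-test reliability: r_full = 2 × 0.63 / (1 + 0.63) ≈ 0.7730
Length factor from 42 to 61 items: n = 61/42 = 1.4524
r_new = n·r_full / (1 + (n − 1)·r_full) = 1.1227 / 1.3497 ≈ 0.8318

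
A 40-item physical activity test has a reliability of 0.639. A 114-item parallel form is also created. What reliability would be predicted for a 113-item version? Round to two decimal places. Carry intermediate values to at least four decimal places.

0.83

Only the ratio of lengths matters: n = 113/40 = 2.8250
r_{113} = n·r / (1 + (n − 1)·r) = 1.8052 / 2.1662 ≈ 0.8333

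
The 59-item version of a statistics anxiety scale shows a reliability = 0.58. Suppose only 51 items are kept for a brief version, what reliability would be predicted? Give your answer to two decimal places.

Length ratio n = 51/59 = 0.8644
r_new = (0.8644 × 0.58) / (1 + (0.8644 − 1) × 0.58)
     = 0.5014 / 0.9214 = 0.5442

0.54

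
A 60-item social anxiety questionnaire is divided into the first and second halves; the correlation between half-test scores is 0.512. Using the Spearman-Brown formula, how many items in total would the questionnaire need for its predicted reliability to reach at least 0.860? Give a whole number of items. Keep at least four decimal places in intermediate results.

176

Corrected full-test reliability: r_full = 2 × 0.512 / (1 + 0.512) ≈ 0.6772
Solve Spearman-Brown for n: n = 0.860(1 − 0.6772) / [0.6772(1 − 0.860)] = 2.9281
Items = 2.9281 × 60 ≈ 175.69 → 176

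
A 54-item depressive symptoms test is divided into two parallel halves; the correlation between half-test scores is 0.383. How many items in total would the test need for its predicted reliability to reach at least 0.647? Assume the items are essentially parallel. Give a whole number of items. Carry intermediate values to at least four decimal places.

80

r_full = 2(0.383)/(1 + 0.383) = 0.5539
Solve Spearman-Brown for n: n = 0.647(1 − 0.5539) / [0.5539(1 − 0.647)] = 1.4761
Items = 1.4761 × 54 ≈ 79.71 → 80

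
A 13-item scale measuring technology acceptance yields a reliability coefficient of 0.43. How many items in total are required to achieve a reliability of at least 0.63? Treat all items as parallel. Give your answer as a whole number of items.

n = [0.63 × 0.57] / [0.43 × 0.37]
n = 0.3591 / 0.1591 ≈ 2.2571
2.2571 × 13 = 29.34 → 30 items

30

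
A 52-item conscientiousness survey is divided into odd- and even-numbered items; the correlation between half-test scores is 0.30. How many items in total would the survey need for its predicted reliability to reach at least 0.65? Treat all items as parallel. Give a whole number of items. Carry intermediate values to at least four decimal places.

113

Corrected full-test reliability: r_full = 2 × 0.30 / (1 + 0.30) ≈ 0.4615
Solve Spearman-Brown for n: n = 0.65(1 − 0.4615) / [0.4615(1 − 0.65)] = 2.1670
Items = 2.1670 × 52 ≈ 112.68 → 113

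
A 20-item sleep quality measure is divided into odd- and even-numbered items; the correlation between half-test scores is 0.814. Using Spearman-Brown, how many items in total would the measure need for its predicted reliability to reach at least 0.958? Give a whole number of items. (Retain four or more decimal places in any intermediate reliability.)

53

r_full = 2(0.814)/(1 + 0.814) = 0.8975
Solve Spearman-Brown for n: n = 0.958(1 − 0.8975) / [0.8975(1 − 0.958)] = 2.6050
Items = 2.6050 × 20 ≈ 52.10 → 53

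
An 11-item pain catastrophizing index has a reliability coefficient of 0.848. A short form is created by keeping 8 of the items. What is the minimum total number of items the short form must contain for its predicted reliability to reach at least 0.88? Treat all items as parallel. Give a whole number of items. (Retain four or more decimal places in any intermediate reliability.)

First, r for the 8-item form: n = 8/11 = 0.7273, so r_8 = 0.7273·0.848/(1 + (0.7273 − 1)·0.848) = 0.8023
Length factor from the short form to reach 0.88: n' = 0.88(1 − 0.8023) / [0.8023(1 − 0.88)] ≈ 1.8071
Items = 1.8071 × 8 ≈ 14.46 → 15

15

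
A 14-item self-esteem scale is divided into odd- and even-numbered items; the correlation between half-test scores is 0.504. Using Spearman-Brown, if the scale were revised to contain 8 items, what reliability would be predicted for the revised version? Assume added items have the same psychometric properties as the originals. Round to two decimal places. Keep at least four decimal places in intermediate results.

Spearman-Brown correction (n = 2): r_full = 2·0.504/(1 + 0.504) = 0.6702
Then adjust to 8 items: n = 8/14 = 0.5714
r_new = n·r_full / (1 + (n − 1)·r_full) = 0.3830 / 0.7128 ≈ 0.5373

0.54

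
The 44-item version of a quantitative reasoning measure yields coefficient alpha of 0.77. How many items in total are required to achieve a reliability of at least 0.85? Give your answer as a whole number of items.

75

Spearman-Brown solved for the length factor n:
n = r*(1 − r) / [ r (1 − r*) ]
n = [0.85 × 0.23] / [0.77 × 0.15]
n = 0.1955 / 0.1155 ≈ 1.6926
1.6926 × 44 = 74.47 → 75 items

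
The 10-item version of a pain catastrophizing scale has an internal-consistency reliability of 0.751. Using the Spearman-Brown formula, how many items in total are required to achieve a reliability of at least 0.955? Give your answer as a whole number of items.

n = 0.955 × (1 − 0.751) / [ 0.751 × (1 − 0.955) ]
  = 0.237795 / 0.033795 = 7.0364
So the test needs 7.0364 × 10 ≈ 70.36 items; rounding up, 71.

71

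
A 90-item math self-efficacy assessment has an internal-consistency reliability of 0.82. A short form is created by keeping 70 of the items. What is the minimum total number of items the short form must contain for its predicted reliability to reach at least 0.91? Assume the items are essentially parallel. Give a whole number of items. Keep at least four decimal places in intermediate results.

200

Short-form reliability: n = 70/90 = 0.7778; r_70 = n·r/(1+(n−1)r) ≈ 0.7799
Length factor from the short form to reach 0.91: n' = 0.91(1 − 0.7799) / [0.7799(1 − 0.91)] ≈ 2.8535
Total items = 2.8535 × 70 = 199.75, rounded up to 200.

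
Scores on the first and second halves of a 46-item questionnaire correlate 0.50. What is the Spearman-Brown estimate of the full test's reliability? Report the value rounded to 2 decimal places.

0.67

r_full = 2(0.50) / (1 + 0.50)
r_full = 1.0000 / 1.5000 ≈ 0.6667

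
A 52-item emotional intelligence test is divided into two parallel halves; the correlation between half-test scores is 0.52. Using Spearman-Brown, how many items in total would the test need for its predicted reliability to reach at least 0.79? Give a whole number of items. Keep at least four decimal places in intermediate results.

Corrected full-test reliability: r_full = 2 × 0.52 / (1 + 0.52) ≈ 0.6842
Solve Spearman-Brown for n: n = 0.79(1 − 0.6842) / [0.6842(1 − 0.79)] = 1.7363
Required items = 1.7363 × 52 = 90.29, so 91 items.

91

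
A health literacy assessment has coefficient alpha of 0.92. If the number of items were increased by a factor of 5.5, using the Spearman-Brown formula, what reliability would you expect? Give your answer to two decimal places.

0.98

r_new = (5.5 × 0.92) / (1 + (5.5 − 1) × 0.92)
r_new = 5.0600 / 5.1400 ≈ 0.9844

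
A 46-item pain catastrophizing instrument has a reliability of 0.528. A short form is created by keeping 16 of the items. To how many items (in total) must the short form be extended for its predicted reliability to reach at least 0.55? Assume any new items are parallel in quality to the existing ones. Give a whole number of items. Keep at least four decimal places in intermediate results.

First, r for the 16-item form: n = 16/46 = 0.3478, so r_16 = 0.3478·0.528/(1 + (0.3478 − 1)·0.528) = 0.2801
Length factor from the short form to reach 0.55: n' = 0.55(1 − 0.2801) / [0.2801(1 − 0.55)] ≈ 3.1413
Total items = 3.1413 × 16 = 50.26, rounded up to 51.

51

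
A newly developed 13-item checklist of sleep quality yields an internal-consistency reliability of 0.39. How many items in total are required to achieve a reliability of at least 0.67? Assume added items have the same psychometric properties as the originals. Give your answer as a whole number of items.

Invert Spearman-Brown to solve for n:
n = r*(1 − r) / [ r (1 − r*) ]
n = 0.67 × (1 − 0.39) / [ 0.39 × (1 − 0.67) ]
  = 0.4087 / 0.1287 = 3.1756
3.1756 × 13 = 41.28 → 42 items

42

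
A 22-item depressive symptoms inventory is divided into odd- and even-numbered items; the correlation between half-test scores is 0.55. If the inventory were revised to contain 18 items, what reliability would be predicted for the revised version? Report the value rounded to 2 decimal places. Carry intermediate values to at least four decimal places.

First correct the split-half correlation to full-test reliability: r_full = 2 × 0.55 / (1 + 0.55) ≈ 0.7097
Then adjust to 18 items: n = 18/22 = 0.8182
r_new = n·r_full / (1 + (n − 1)·r_full) = 0.5807 / 0.8710 ≈ 0.6667

0.67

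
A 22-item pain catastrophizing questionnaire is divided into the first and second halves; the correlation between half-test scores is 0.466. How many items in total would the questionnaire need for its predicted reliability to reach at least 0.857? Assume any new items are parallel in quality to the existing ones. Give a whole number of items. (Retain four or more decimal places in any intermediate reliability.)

76

r_full = 2(0.466)/(1 + 0.466) = 0.6357
n = r_tgt(1 − r_full) / [r_full(1 − r_tgt)] = 0.857 × 0.3643 / (0.6357 × 0.143) ≈ 3.4344
Items = 3.4344 × 22 ≈ 75.56 → 76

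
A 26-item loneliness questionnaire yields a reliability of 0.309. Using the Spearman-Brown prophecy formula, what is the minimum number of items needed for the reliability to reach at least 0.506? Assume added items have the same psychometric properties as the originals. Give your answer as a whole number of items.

60

Rearranging the Spearman-Brown formula for n,
n = r*(1 − r) / [ r (1 − r*) ]
n = 0.506 × (1 − 0.309) / [ 0.309 × (1 − 0.506) ]
n = 0.349646 / 0.152646 ≈ 2.2906
2.2906 × 26 = 59.56 → 60 items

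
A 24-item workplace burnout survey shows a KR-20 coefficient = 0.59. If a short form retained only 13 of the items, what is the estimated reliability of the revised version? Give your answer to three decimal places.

0.438

n = 13/24 = 0.5417
Apply the Spearman-Brown prophecy formula, r' = nr / [1 + (n − 1)r]:
r_new = (0.5417 × 0.59) / (1 + (0.5417 − 1) × 0.59)
     = 0.3196 / 0.7296 = 0.4380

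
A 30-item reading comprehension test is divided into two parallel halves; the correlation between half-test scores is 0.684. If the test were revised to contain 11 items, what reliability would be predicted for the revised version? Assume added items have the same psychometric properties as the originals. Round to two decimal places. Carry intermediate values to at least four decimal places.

Spearman-Brown correction (n = 2): r_full = 2·0.684/(1 + 0.684) = 0.8124
Then adjust to 11 items: n = 11/30 = 0.3667
r_new = n·r_full / (1 + (n − 1)·r_full) = 0.2979 / 0.4855 ≈ 0.6136

0.61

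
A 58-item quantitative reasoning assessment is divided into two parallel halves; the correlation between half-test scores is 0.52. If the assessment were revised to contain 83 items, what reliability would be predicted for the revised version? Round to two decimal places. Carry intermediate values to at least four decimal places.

Spearman-Brown correction (n = 2): r_full = 2·0.52/(1 + 0.52) = 0.6842
Length factor from 58 to 83 items: n = 83/58 = 1.4310
r_new = n·r_full / (1 + (n − 1)·r_full) = 0.9791 / 1.2949 ≈ 0.7561

0.76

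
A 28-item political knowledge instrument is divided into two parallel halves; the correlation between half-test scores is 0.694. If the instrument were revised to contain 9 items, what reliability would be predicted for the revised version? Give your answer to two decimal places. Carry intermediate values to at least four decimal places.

Spearman-Brown correction (n = 2): r_full = 2·0.694/(1 + 0.694) = 0.8194
Length factor from 28 to 9 items: n = 9/28 = 0.3214
r_new = n·r_full / (1 + (n − 1)·r_full) = 0.2634 / 0.4440 ≈ 0.5932

0.59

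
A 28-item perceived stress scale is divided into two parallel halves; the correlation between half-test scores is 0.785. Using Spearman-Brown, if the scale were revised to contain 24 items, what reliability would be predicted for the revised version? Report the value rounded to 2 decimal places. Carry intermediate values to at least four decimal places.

Full-test reliability from the split-half r: r_full = 2(0.785)/(1 + 0.785) = 0.8796
Then adjust to 24 items: n = 24/28 = 0.8571
r_new = n·r_full / (1 + (n − 1)·r_full) = 0.7539 / 0.8743 ≈ 0.8623

0.86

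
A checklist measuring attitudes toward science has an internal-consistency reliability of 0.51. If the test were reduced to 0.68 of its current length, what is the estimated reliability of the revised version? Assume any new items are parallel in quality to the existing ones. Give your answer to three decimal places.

0.414

Apply the Spearman-Brown prophecy formula, r' = nr / [1 + (n − 1)r]:
r_new = 0.68·0.51 / [1 + (0.68 − 1)·0.51]
r_new = 0.3468 / 0.8368 ≈ 0.4144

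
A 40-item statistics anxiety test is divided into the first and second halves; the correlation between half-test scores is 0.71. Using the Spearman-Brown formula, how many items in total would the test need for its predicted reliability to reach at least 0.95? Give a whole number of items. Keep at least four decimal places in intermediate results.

156

r_full = 2(0.71)/(1 + 0.71) = 0.8304
Solve Spearman-Brown for n: n = 0.95(1 − 0.8304) / [0.8304(1 − 0.95)] = 3.8805
Required items = 3.8805 × 40 = 155.22, so 156 items.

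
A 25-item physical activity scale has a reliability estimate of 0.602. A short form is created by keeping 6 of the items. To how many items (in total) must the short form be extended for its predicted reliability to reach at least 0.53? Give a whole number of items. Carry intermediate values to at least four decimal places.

First, r for the 6-item form: n = 6/25 = 0.2400, so r_6 = 0.2400·0.602/(1 + (0.2400 − 1)·0.602) = 0.2663
Length factor from the short form to reach 0.53: n' = 0.53(1 − 0.2663) / [0.2663(1 − 0.53)] ≈ 3.1069
Items = 3.1069 × 6 ≈ 18.64 → 19

19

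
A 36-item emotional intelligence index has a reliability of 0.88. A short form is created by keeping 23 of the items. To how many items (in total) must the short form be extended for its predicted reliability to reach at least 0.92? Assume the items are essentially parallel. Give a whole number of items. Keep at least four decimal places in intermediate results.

First, r for the 23-item form: n = 23/36 = 0.6389, so r_23 = 0.6389·0.88/(1 + (0.6389 − 1)·0.88) = 0.8241
Length factor from the short form to reach 0.92: n' = 0.92(1 − 0.8241) / [0.8241(1 − 0.92)] ≈ 2.4546
Total items = 2.4546 × 23 = 56.46, rounded up to 57.

57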